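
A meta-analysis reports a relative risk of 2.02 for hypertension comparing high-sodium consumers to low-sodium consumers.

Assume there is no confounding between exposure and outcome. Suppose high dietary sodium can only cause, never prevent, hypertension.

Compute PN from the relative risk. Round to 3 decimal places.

PN ≈ 0.505

Under exogeneity and monotonicity, PN = (RR − 1) / RR = 1 − 1/RR.
PN = (2.02 − 1) / 2.02 = 1.02 / 2.02 ≈ 0.5050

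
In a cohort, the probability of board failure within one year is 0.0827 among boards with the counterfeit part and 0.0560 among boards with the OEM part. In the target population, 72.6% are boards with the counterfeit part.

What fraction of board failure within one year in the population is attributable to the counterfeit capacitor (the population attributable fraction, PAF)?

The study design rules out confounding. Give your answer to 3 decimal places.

Let p₁ = 0.0827, p₀ = 0.056.
Overall risk P(Y=1) = π·p₁ + (1−π)·p₀ = 0.726×0.0827 + 0.274×0.056 = 0.075384.
Under exogeneity, PAF = [P(Y=1) − p₀] / P(Y=1).
PAF = (0.075384 − 0.056) / 0.075384 ≈ 0.2571

PAF ≈ 0.257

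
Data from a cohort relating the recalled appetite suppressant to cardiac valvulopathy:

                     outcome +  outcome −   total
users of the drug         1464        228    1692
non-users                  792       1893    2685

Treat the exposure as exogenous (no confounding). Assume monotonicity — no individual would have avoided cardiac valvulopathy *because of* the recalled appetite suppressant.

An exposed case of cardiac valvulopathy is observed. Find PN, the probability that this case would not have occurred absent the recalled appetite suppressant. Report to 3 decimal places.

p₁ = P(outcome | exposed) = 1464/1692 = 0.86525
p₀ = P(outcome | unexposed) = 792/2685 = 0.29497
Under exogeneity and monotonicity, PN = (p₁ − p₀) / p₁.
PN = (0.86525 − 0.29497) / 0.86525 = 0.57028 / 0.86525 ≈ 0.6591

PN ≈ 0.659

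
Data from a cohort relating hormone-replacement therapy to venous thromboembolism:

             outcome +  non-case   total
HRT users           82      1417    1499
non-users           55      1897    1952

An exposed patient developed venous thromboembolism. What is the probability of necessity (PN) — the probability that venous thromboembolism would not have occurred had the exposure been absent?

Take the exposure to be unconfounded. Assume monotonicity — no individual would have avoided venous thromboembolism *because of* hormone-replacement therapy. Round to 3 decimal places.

p₁ = P(outcome | exposed) = 82/1499 = 0.054703
p₀ = P(outcome | unexposed) = 55/1952 = 0.028176
Under exogeneity and monotonicity, PN = (p₁ − p₀) / p₁.
PN = (0.054703 − 0.028176) / 0.054703 = 0.026527 / 0.054703 ≈ 0.4849

PN ≈ 0.485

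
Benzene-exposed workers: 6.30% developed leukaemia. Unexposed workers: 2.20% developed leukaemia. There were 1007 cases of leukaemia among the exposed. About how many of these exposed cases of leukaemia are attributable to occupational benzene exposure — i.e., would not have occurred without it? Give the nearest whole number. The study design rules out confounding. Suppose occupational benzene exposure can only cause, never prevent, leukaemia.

about 655 cases

p₁ = 0.063, p₀ = 0.022.
PN = (p₁ − p₀)/p₁ = (0.063 − 0.022) / 0.063 ≈ 0.65079.
Attributable cases ≈ PN × (exposed cases) = 0.65079 × 1007 ≈ 655.35.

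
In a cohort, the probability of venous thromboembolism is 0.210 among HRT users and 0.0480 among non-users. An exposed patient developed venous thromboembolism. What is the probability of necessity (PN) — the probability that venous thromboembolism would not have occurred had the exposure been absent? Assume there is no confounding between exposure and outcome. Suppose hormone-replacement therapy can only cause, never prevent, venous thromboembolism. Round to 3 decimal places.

Let p₁ = 0.21, p₀ = 0.048.
Under exogeneity and monotonicity, PN = (p₁ − p₀) / p₁.
PN = (0.21 − 0.048) / 0.21 = 0.162 / 0.21 ≈ 0.7714

PN ≈ 0.771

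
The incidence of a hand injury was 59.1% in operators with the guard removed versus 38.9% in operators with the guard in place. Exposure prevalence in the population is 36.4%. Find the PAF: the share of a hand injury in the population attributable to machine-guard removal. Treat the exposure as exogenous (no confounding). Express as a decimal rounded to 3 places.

PAF ≈ 0.159

p₁ = 0.591, p₀ = 0.389.
Overall risk P(Y=1) = π·p₁ + (1−π)·p₀ = 0.364×0.591 + 0.636×0.389 = 0.46253.
Under exogeneity, PAF = [P(Y=1) − p₀] / P(Y=1).
PAF = (0.46253 − 0.389) / 0.46253 ≈ 0.1590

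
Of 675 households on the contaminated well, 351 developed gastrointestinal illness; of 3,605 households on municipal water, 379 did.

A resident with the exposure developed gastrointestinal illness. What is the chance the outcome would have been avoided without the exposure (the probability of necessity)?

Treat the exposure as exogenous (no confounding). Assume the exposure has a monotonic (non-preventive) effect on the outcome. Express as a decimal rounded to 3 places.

p₁ = P(outcome | exposed) = 351/675 = 0.52
p₀ = P(outcome | unexposed) = 379/3605 = 0.10513
Under exogeneity and monotonicity, PN = (p₁ − p₀) / p₁.
PN = (0.52 − 0.10513) / 0.52 = 0.41487 / 0.52 ≈ 0.7978

PN ≈ 0.798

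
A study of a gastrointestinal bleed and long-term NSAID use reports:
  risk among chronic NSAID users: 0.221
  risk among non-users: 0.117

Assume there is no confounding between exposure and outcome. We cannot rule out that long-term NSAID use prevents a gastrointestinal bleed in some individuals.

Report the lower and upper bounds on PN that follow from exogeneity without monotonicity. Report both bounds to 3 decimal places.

0.471 ≤ PN ≤ 1.000

Let p₁ = 0.221, p₀ = 0.117.
Under exogeneity alone the bounds on PN are max{0,(p₁−p₀)/p₁} ≤ PN ≤ min{1,(1−p₀)/p₁}.
  lower = (p₁ − p₀)/p₁ = 0.104 / 0.221 ≈ 0.4706
  upper = min{1, (1 − p₀)/p₁} = 0.883 / 0.221 ≈ 3.9955 → capped at 1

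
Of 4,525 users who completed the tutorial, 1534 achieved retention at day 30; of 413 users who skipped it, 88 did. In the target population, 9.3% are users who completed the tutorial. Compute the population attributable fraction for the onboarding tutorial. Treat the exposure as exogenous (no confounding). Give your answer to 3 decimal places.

PAF ≈ 0.052

p₁ = P(outcome | exposed) = 1534/4525 = 0.33901
p₀ = P(outcome | unexposed) = 88/413 = 0.21308
Overall risk P(Y=1) = π·p₁ + (1−π)·p₀ = 0.093×0.33901 + 0.907×0.21308 = 0.22479.
Under exogeneity, PAF = [P(Y=1) − p₀] / P(Y=1).
PAF = (0.22479 − 0.21308) / 0.22479 ≈ 0.0521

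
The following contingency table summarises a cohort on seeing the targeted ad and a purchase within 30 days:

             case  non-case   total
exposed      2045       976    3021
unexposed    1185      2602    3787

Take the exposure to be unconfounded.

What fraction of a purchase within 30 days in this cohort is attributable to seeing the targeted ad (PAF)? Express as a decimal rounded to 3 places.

p₁ = P(outcome | exposed) = 2045/3021 = 0.67693
p₀ = P(outcome | unexposed) = 1185/3787 = 0.31291
Exposure prevalence π = 3021/6808 = 0.44374; overall risk P(Y=1) = 0.47444.
Under exogeneity, PAF = [P(Y=1) − p₀]/P(Y=1).
PAF = (0.47444 − 0.31291) / 0.47444 ≈ 0.3405

PAF ≈ 0.340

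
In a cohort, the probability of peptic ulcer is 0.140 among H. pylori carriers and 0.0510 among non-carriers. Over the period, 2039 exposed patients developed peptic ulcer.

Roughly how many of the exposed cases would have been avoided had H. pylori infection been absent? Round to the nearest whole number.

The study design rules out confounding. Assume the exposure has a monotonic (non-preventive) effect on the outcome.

Let p₁ = 0.14, p₀ = 0.051.
PN = (p₁ − p₀)/p₁ = (0.14 − 0.051) / 0.14 ≈ 0.63571.
Attributable cases ≈ PN × (exposed cases) = 0.63571 × 2039 ≈ 1296.22.

about 1296 cases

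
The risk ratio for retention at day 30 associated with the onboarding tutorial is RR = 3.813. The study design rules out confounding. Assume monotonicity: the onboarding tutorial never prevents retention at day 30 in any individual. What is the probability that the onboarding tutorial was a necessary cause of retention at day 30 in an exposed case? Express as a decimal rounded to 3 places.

PN ≈ 0.738

Under exogeneity and monotonicity, PN = (RR − 1) / RR = 1 − 1/RR.
PN = (3.813 − 1) / 3.813 = 2.813 / 3.813 ≈ 0.7377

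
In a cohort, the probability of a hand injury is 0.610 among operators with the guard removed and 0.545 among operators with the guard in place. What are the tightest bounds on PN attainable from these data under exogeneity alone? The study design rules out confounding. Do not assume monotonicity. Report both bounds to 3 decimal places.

Let p₁ = 0.61, p₀ = 0.545.
Under exogeneity alone the bounds on PN are max{0,(p₁−p₀)/p₁} ≤ PN ≤ min{1,(1−p₀)/p₁}.
  lower = (p₁ − p₀)/p₁ = 0.065 / 0.61 ≈ 0.1066
  upper = min{1, (1 − p₀)/p₁} = 0.455 / 0.61 ≈ 0.7459

0.107 ≤ PN ≤ 0.746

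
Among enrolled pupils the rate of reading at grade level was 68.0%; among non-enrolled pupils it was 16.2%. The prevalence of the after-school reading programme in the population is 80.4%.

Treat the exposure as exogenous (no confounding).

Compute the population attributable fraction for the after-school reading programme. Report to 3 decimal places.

p₁ = 0.68, p₀ = 0.162.
Overall risk P(Y=1) = π·p₁ + (1−π)·p₀ = 0.804×0.68 + 0.196×0.162 = 0.57847.
Under exogeneity, PAF = [P(Y=1) − p₀] / P(Y=1).
PAF = (0.57847 − 0.162) / 0.57847 ≈ 0.7200

PAF ≈ 0.720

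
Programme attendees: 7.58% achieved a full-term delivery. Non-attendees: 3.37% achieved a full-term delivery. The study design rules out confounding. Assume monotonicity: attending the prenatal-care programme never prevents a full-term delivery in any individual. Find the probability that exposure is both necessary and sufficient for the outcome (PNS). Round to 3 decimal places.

PNS ≈ 0.042

p₁ = 0.0758, p₀ = 0.0337.
Under exogeneity and monotonicity, PNS = p₁ − p₀.
PNS = 0.0758 − 0.0337 = 0.0421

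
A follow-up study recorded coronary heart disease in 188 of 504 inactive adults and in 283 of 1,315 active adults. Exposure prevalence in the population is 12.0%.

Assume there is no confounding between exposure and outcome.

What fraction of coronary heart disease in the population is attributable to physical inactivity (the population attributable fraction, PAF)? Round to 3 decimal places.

p₁ = P(outcome | exposed) = 188/504 = 0.37302
p₀ = P(outcome | unexposed) = 283/1315 = 0.21521
Overall risk P(Y=1) = π·p₁ + (1−π)·p₀ = 0.12×0.37302 + 0.88×0.21521 = 0.23415.
Under exogeneity, PAF = [P(Y=1) − p₀] / P(Y=1).
PAF = (0.23415 − 0.21521) / 0.23415 ≈ 0.0809

PAF ≈ 0.081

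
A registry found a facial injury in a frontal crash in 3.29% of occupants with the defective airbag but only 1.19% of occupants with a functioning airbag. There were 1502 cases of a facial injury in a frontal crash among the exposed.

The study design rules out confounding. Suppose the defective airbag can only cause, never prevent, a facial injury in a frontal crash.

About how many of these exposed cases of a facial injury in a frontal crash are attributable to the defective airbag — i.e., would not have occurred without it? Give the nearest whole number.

about 959 cases

p₁ = 0.0329, p₀ = 0.0119.
PN = (p₁ − p₀)/p₁ = (0.0329 − 0.0119) / 0.0329 ≈ 0.63830.
Attributable cases ≈ PN × (exposed cases) = 0.63830 × 1502 ≈ 958.72.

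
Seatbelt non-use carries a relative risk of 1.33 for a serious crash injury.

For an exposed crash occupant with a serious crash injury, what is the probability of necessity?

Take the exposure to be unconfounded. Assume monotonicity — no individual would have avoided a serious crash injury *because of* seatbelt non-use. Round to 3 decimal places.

PN ≈ 0.248

Under exogeneity and monotonicity, PN = (RR − 1) / RR = 1 − 1/RR.
PN = (1.33 − 1) / 1.33 = 0.33 / 1.33 ≈ 0.2481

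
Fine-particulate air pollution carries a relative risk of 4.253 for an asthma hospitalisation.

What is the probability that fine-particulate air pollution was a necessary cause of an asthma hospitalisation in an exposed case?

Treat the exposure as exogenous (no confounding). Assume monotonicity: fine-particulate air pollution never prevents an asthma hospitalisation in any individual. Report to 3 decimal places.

PN ≈ 0.765

Under exogeneity and monotonicity, PN = (RR − 1) / RR = 1 − 1/RR.
PN = (4.253 − 1) / 4.253 = 3.253 / 4.253 ≈ 0.7649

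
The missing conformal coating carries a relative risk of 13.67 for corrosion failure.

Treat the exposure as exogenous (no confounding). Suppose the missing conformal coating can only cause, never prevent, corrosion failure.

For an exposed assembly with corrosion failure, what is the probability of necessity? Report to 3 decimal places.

PN ≈ 0.927

Under exogeneity and monotonicity, PN = (RR − 1) / RR = 1 − 1/RR.
PN = (13.67 − 1) / 13.67 = 12.67 / 13.67 ≈ 0.9268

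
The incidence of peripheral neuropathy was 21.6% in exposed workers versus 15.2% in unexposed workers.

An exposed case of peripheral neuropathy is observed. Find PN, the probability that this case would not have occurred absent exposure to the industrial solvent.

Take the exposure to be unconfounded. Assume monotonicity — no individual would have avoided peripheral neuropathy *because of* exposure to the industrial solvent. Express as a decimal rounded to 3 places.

PN ≈ 0.296

p₁ = 0.216, p₀ = 0.152.
Under exogeneity and monotonicity, PN = (p₁ − p₀) / p₁.
PN = (0.216 − 0.152) / 0.216 = 0.064 / 0.216 ≈ 0.2963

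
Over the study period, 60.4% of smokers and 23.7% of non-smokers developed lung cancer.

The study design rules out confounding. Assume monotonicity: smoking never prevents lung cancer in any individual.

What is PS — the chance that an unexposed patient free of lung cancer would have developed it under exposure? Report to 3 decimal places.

PS ≈ 0.481

p₁ = 0.604, p₀ = 0.237.
Under exogeneity and monotonicity, PS = (p₁ − p₀) / (1 − p₀).
PS = (0.604 − 0.237) / (1 − 0.237) = 0.367 / 0.763 ≈ 0.4810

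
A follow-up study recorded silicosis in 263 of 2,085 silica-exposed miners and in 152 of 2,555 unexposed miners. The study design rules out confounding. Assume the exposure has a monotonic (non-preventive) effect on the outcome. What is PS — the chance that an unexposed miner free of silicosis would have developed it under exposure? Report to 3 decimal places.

PS ≈ 0.071

p₁ = P(outcome | exposed) = 263/2085 = 0.12614
p₀ = P(outcome | unexposed) = 152/2555 = 0.059491
Under exogeneity and monotonicity, PS = (p₁ − p₀) / (1 − p₀).
PS = (0.12614 − 0.059491) / (1 − 0.059491) = 0.066648 / 0.94051 ≈ 0.0709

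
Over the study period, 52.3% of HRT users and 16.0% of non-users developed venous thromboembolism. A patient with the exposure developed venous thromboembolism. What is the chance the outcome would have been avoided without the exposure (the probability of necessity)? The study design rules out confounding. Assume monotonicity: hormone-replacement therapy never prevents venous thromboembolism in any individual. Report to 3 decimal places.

PN ≈ 0.694

p₁ = 0.523, p₀ = 0.16.
Under exogeneity and monotonicity, PN = (p₁ − p₀) / p₁.
PN = (0.523 − 0.16) / 0.523 = 0.363 / 0.523 ≈ 0.6941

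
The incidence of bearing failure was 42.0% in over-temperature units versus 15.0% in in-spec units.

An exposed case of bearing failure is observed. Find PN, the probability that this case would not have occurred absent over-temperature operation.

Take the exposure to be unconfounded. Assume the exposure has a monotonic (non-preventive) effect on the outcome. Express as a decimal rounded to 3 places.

p₁ = 0.42, p₀ = 0.15.
Under exogeneity and monotonicity, PN = (p₁ − p₀) / p₁.
PN = (0.42 − 0.15) / 0.42 = 0.27 / 0.42 ≈ 0.6429

PN ≈ 0.643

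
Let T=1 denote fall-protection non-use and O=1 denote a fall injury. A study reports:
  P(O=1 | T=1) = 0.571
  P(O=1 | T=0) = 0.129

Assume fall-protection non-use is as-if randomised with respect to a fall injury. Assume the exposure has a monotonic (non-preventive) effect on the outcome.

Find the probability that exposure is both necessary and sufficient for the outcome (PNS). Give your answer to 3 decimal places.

PNS ≈ 0.442

Let p₁ = 0.571, p₀ = 0.129.
Under exogeneity and monotonicity, PNS = p₁ − p₀.
PNS = 0.571 − 0.129 = 0.442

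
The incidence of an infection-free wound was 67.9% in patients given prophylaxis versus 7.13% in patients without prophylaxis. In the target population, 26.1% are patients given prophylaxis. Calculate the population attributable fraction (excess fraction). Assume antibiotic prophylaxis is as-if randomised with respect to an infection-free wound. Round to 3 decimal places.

p₁ = 0.679, p₀ = 0.0713.
Overall risk P(Y=1) = π·p₁ + (1−π)·p₀ = 0.261×0.679 + 0.739×0.0713 = 0.22991.
Under exogeneity, PAF = [P(Y=1) − p₀] / P(Y=1).
PAF = (0.22991 − 0.0713) / 0.22991 ≈ 0.6899

PAF ≈ 0.690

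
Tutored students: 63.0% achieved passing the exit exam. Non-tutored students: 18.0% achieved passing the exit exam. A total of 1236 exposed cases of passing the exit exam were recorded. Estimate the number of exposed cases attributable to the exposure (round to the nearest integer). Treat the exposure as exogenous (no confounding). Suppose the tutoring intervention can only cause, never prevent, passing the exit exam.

p₁ = 0.63, p₀ = 0.18.
PN = (p₁ − p₀)/p₁ = (0.63 − 0.18) / 0.63 ≈ 0.71429.
Attributable cases ≈ PN × (exposed cases) = 0.71429 × 1236 ≈ 882.86.

about 883 cases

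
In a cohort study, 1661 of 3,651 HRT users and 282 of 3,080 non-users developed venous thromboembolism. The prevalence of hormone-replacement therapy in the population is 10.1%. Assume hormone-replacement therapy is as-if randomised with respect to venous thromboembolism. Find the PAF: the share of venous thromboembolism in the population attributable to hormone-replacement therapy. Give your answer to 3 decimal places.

p₁ = P(outcome | exposed) = 1661/3651 = 0.45494
p₀ = P(outcome | unexposed) = 282/3080 = 0.091558
Overall risk P(Y=1) = π·p₁ + (1−π)·p₀ = 0.101×0.45494 + 0.899×0.091558 = 0.12826.
Under exogeneity, PAF = [P(Y=1) − p₀] / P(Y=1).
PAF = (0.12826 − 0.091558) / 0.12826 ≈ 0.2862

PAF ≈ 0.286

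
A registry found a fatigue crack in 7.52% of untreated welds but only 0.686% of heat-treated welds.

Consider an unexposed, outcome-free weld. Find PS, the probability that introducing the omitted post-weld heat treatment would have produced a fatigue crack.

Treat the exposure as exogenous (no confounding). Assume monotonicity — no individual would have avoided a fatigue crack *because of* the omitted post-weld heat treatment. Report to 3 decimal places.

PS ≈ 0.069

p₁ = 0.0752, p₀ = 0.00686.
Under exogeneity and monotonicity, PS = (p₁ − p₀) / (1 − p₀).
PS = (0.0752 − 0.00686) / (1 − 0.00686) = 0.06834 / 0.99314 ≈ 0.0688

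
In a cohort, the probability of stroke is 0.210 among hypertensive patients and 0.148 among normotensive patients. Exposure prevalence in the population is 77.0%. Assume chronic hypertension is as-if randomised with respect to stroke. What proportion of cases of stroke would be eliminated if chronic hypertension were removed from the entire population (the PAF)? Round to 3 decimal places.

PAF ≈ 0.244

Let p₁ = 0.21, p₀ = 0.148.
Overall risk P(Y=1) = π·p₁ + (1−π)·p₀ = 0.77×0.21 + 0.23×0.148 = 0.19574.
Under exogeneity, PAF = [P(Y=1) − p₀] / P(Y=1).
PAF = (0.19574 − 0.148) / 0.19574 ≈ 0.2439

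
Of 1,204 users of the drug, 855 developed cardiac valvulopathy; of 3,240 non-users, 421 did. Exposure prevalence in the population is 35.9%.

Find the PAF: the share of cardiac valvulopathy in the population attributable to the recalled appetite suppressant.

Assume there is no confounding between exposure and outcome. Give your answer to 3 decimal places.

p₁ = P(outcome | exposed) = 855/1204 = 0.71013
p₀ = P(outcome | unexposed) = 421/3240 = 0.12994
Overall risk P(Y=1) = π·p₁ + (1−π)·p₀ = 0.359×0.71013 + 0.641×0.12994 = 0.33823.
Under exogeneity, PAF = [P(Y=1) − p₀] / P(Y=1).
PAF = (0.33823 − 0.12994) / 0.33823 ≈ 0.6158

PAF ≈ 0.616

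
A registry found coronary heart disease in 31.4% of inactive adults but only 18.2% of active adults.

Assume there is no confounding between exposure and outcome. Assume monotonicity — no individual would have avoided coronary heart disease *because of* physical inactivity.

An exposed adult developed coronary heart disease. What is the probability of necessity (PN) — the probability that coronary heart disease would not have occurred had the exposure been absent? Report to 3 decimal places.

p₁ = 0.314, p₀ = 0.182.
Under exogeneity and monotonicity, PN = (p₁ − p₀) / p₁.
PN = (0.314 − 0.182) / 0.314 = 0.132 / 0.314 ≈ 0.4204

PN ≈ 0.420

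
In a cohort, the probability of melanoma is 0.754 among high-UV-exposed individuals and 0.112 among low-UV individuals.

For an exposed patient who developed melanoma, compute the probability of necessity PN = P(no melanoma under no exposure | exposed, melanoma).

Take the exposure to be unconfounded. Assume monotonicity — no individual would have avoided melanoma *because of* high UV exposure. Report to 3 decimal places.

PN ≈ 0.851

Let p₁ = 0.754, p₀ = 0.112.
Under exogeneity and monotonicity, PN = (p₁ − p₀) / p₁.
PN = (0.754 − 0.112) / 0.754 = 0.642 / 0.754 ≈ 0.8515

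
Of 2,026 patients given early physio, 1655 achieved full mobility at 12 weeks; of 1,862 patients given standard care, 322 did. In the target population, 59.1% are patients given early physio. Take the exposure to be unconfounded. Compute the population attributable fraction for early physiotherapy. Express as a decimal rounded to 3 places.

p₁ = P(outcome | exposed) = 1655/2026 = 0.81688
p₀ = P(outcome | unexposed) = 322/1862 = 0.17293
Overall risk P(Y=1) = π·p₁ + (1−π)·p₀ = 0.591×0.81688 + 0.409×0.17293 = 0.55351.
Under exogeneity, PAF = [P(Y=1) − p₀] / P(Y=1).
PAF = (0.55351 − 0.17293) / 0.55351 ≈ 0.6876

PAF ≈ 0.688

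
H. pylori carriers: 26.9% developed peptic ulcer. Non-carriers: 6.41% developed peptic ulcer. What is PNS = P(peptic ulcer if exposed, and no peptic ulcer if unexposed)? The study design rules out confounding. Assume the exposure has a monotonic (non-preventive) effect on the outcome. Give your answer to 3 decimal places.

p₁ = 0.269, p₀ = 0.0641.
Under exogeneity and monotonicity, PNS = p₁ − p₀.
PNS = 0.269 − 0.0641 = 0.2049

PNS ≈ 0.205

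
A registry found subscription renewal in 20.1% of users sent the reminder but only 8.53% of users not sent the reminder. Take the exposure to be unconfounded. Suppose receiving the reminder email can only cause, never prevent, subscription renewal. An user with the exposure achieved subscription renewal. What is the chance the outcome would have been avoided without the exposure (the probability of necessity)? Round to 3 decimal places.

PN ≈ 0.576

p₁ = 0.201, p₀ = 0.0853.
Under exogeneity and monotonicity, PN = (p₁ − p₀) / p₁.
PN = (0.201 − 0.0853) / 0.201 = 0.1157 / 0.201 ≈ 0.5756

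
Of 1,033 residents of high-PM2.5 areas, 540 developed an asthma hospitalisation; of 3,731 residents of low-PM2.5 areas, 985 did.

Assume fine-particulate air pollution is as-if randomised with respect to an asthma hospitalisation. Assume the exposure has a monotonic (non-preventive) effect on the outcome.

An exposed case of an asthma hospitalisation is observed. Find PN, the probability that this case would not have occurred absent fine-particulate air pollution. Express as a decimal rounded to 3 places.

PN ≈ 0.495

p₁ = P(outcome | exposed) = 540/1033 = 0.52275
p₀ = P(outcome | unexposed) = 985/3731 = 0.264
Under exogeneity and monotonicity, PN = (p₁ − p₀) / p₁.
PN = (0.52275 − 0.264) / 0.52275 = 0.25874 / 0.52275 ≈ 0.4950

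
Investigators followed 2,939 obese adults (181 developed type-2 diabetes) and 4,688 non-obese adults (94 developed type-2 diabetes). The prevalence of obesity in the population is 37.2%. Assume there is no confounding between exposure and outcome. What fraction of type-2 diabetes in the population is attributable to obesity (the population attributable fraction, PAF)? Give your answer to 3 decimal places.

PAF ≈ 0.435

p₁ = P(outcome | exposed) = 181/2939 = 0.061586
p₀ = P(outcome | unexposed) = 94/4688 = 0.020051
Overall risk P(Y=1) = π·p₁ + (1−π)·p₀ = 0.372×0.061586 + 0.628×0.020051 = 0.035502.
Under exogeneity, PAF = [P(Y=1) − p₀] / P(Y=1).
PAF = (0.035502 − 0.020051) / 0.035502 ≈ 0.4352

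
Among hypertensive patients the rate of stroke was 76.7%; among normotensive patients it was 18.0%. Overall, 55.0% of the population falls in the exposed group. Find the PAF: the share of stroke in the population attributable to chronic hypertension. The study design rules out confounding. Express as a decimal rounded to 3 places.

p₁ = 0.767, p₀ = 0.18.
Overall risk P(Y=1) = π·p₁ + (1−π)·p₀ = 0.55×0.767 + 0.45×0.18 = 0.50285.
Under exogeneity, PAF = [P(Y=1) − p₀] / P(Y=1).
PAF = (0.50285 − 0.18) / 0.50285 ≈ 0.6420

PAF ≈ 0.642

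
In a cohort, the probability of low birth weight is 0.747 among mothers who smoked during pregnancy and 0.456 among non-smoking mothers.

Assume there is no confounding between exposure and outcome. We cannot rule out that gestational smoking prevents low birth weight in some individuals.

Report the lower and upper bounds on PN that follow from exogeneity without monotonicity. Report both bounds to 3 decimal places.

Let p₁ = 0.747, p₀ = 0.456.
Under exogeneity alone the bounds on PN are max{0,(p₁−p₀)/p₁} ≤ PN ≤ min{1,(1−p₀)/p₁}.
  lower = (p₁ − p₀)/p₁ = 0.291 / 0.747 ≈ 0.3896
  upper = min{1, (1 − p₀)/p₁} = 0.544 / 0.747 ≈ 0.7282

0.390 ≤ PN ≤ 0.728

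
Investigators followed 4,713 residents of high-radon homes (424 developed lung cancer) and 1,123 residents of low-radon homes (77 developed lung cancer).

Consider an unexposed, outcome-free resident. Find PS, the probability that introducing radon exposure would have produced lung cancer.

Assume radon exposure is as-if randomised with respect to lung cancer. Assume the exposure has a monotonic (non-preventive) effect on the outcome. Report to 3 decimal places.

PS ≈ 0.023

p₁ = P(outcome | exposed) = 424/4713 = 0.089964
p₀ = P(outcome | unexposed) = 77/1123 = 0.068566
Under exogeneity and monotonicity, PS = (p₁ − p₀) / (1 − p₀).
PS = (0.089964 − 0.068566) / (1 − 0.068566) = 0.021398 / 0.93143 ≈ 0.0230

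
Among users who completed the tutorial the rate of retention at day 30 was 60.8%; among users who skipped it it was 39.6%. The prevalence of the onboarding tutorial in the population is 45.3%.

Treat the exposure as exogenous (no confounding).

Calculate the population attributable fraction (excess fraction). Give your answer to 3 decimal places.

p₁ = 0.608, p₀ = 0.396.
Overall risk P(Y=1) = π·p₁ + (1−π)·p₀ = 0.453×0.608 + 0.547×0.396 = 0.49204.
Under exogeneity, PAF = [P(Y=1) − p₀] / P(Y=1).
PAF = (0.49204 − 0.396) / 0.49204 ≈ 0.1952

PAF ≈ 0.195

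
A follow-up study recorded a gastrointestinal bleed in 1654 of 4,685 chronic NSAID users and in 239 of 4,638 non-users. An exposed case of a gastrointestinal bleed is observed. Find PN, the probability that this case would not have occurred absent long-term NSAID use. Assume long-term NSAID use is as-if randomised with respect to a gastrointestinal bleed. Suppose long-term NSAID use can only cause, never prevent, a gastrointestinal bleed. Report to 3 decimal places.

p₁ = P(outcome | exposed) = 1654/4685 = 0.35304
p₀ = P(outcome | unexposed) = 239/4638 = 0.051531
Under exogeneity and monotonicity, PN = (p₁ − p₀) / p₁.
PN = (0.35304 − 0.051531) / 0.35304 = 0.30151 / 0.35304 ≈ 0.8540

PN ≈ 0.854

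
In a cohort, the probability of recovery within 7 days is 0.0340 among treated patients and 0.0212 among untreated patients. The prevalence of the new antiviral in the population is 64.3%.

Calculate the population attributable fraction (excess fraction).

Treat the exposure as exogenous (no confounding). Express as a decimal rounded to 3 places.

PAF ≈ 0.280

Let p₁ = 0.034, p₀ = 0.0212.
Overall risk P(Y=1) = π·p₁ + (1−π)·p₀ = 0.643×0.034 + 0.357×0.0212 = 0.02943.
Under exogeneity, PAF = [P(Y=1) − p₀] / P(Y=1).
PAF = (0.02943 − 0.0212) / 0.02943 ≈ 0.2797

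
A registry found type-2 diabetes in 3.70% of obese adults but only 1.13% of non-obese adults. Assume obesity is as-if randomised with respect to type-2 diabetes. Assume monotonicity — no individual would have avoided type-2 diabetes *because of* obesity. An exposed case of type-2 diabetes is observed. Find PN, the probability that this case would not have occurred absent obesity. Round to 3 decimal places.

PN ≈ 0.695

p₁ = 0.037, p₀ = 0.0113.
Under exogeneity and monotonicity, PN = (p₁ − p₀) / p₁.
PN = (0.037 − 0.0113) / 0.037 = 0.0257 / 0.037 ≈ 0.6946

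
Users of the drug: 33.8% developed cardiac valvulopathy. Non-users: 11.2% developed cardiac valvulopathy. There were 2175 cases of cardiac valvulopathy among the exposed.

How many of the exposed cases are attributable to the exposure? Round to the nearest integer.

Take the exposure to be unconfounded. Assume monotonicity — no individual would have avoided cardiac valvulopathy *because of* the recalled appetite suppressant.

p₁ = 0.338, p₀ = 0.112.
PN = (p₁ − p₀)/p₁ = (0.338 − 0.112) / 0.338 ≈ 0.66864.
Attributable cases ≈ PN × (exposed cases) = 0.66864 × 2175 ≈ 1454.29.

about 1454 cases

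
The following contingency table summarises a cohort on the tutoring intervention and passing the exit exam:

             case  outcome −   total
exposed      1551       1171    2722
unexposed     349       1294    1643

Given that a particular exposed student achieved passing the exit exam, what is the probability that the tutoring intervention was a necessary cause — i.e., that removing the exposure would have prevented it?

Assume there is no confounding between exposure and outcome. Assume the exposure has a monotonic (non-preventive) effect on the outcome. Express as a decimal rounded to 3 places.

PN ≈ 0.627

p₁ = P(outcome | exposed) = 1551/2722 = 0.5698
p₀ = P(outcome | unexposed) = 349/1643 = 0.21242
Under exogeneity and monotonicity, PN = (p₁ − p₀) / p₁.
PN = (0.5698 − 0.21242) / 0.5698 = 0.35739 / 0.5698 ≈ 0.6272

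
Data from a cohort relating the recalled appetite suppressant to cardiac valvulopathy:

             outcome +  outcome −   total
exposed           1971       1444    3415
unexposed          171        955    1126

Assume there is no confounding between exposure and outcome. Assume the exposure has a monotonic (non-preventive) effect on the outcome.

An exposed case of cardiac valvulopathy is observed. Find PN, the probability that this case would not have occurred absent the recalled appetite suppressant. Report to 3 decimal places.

p₁ = P(outcome | exposed) = 1971/3415 = 0.57716
p₀ = P(outcome | unexposed) = 171/1126 = 0.15187
Under exogeneity and monotonicity, PN = (p₁ − p₀)/p₁.
PN = (0.57716 − 0.15187) / 0.57716 ≈ 0.7369

PN ≈ 0.737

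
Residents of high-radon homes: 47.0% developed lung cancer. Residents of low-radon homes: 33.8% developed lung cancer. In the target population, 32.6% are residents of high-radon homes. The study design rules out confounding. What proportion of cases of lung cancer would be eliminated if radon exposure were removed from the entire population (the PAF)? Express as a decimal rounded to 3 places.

p₁ = 0.47, p₀ = 0.338.
Overall risk P(Y=1) = π·p₁ + (1−π)·p₀ = 0.326×0.47 + 0.674×0.338 = 0.38103.
Under exogeneity, PAF = [P(Y=1) − p₀] / P(Y=1).
PAF = (0.38103 − 0.338) / 0.38103 ≈ 0.1129

PAF ≈ 0.113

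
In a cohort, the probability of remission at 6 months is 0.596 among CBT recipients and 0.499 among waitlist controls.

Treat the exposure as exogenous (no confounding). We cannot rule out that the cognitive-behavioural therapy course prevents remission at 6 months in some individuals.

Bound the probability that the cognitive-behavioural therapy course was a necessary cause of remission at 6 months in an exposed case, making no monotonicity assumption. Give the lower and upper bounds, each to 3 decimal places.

Let p₁ = 0.596, p₀ = 0.499.
Under exogeneity alone the bounds on PN are max{0,(p₁−p₀)/p₁} ≤ PN ≤ min{1,(1−p₀)/p₁}.
  lower = (p₁ − p₀)/p₁ = 0.097 / 0.596 ≈ 0.1628
  upper = min{1, (1 − p₀)/p₁} = 0.501 / 0.596 ≈ 0.8406

0.163 ≤ PN ≤ 0.841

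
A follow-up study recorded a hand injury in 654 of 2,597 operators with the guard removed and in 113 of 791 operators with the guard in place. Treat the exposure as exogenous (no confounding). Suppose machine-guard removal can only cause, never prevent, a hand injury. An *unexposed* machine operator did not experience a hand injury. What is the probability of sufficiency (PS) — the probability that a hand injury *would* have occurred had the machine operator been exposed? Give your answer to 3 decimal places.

PS ≈ 0.127

p₁ = P(outcome | exposed) = 654/2597 = 0.25183
p₀ = P(outcome | unexposed) = 113/791 = 0.14286
Under exogeneity and monotonicity, PS = (p₁ − p₀) / (1 − p₀).
PS = (0.25183 − 0.14286) / (1 − 0.14286) = 0.10897 / 0.85714 ≈ 0.1271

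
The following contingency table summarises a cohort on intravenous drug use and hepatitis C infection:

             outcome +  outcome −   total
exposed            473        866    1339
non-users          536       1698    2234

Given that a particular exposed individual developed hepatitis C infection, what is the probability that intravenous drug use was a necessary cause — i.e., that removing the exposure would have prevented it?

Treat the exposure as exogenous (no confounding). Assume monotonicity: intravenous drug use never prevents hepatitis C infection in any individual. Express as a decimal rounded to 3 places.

PN ≈ 0.321

p₁ = P(outcome | exposed) = 473/1339 = 0.35325
p₀ = P(outcome | unexposed) = 536/2234 = 0.23993
Under exogeneity and monotonicity, PN = (p₁ − p₀)/p₁.
PN = (0.35325 − 0.23993) / 0.35325 ≈ 0.3208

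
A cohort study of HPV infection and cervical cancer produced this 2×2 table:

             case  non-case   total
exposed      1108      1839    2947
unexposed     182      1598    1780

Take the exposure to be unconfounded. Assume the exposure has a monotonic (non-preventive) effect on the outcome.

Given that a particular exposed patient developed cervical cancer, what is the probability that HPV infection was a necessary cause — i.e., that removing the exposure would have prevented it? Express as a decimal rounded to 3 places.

p₁ = P(outcome | exposed) = 1108/2947 = 0.37598
p₀ = P(outcome | unexposed) = 182/1780 = 0.10225
Under exogeneity and monotonicity, PN = (p₁ − p₀)/p₁.
PN = (0.37598 − 0.10225) / 0.37598 ≈ 0.7280

PN ≈ 0.728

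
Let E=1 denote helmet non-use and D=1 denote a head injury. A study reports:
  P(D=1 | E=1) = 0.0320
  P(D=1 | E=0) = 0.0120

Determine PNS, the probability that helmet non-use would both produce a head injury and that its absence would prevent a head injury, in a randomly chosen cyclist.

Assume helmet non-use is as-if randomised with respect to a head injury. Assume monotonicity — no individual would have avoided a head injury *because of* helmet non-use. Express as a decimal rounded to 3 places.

Let p₁ = 0.032, p₀ = 0.012.
Under exogeneity and monotonicity, PNS = p₁ − p₀.
PNS = 0.032 − 0.012 = 0.02

PNS ≈ 0.020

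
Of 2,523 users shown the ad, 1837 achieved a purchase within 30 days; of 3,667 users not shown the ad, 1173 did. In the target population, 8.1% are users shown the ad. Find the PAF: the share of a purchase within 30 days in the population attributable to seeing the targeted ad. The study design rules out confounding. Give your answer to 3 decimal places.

PAF ≈ 0.094

p₁ = P(outcome | exposed) = 1837/2523 = 0.7281
p₀ = P(outcome | unexposed) = 1173/3667 = 0.31988
Overall risk P(Y=1) = π·p₁ + (1−π)·p₀ = 0.081×0.7281 + 0.919×0.31988 = 0.35295.
Under exogeneity, PAF = [P(Y=1) − p₀] / P(Y=1).
PAF = (0.35295 − 0.31988) / 0.35295 ≈ 0.0937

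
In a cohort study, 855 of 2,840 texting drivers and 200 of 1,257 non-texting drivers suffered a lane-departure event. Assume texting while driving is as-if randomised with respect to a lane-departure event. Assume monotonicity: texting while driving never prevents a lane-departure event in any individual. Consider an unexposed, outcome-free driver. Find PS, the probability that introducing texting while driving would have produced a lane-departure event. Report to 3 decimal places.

p₁ = P(outcome | exposed) = 855/2840 = 0.30106
p₀ = P(outcome | unexposed) = 200/1257 = 0.15911
Under exogeneity and monotonicity, PS = (p₁ − p₀) / (1 − p₀).
PS = (0.30106 − 0.15911) / (1 − 0.15911) = 0.14195 / 0.84089 ≈ 0.1688

PS ≈ 0.169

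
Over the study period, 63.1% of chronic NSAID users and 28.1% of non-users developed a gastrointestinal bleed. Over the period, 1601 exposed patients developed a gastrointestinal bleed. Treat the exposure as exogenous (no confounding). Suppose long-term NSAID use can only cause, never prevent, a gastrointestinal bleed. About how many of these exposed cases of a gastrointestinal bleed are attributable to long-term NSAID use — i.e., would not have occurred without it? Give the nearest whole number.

about 888 cases

p₁ = 0.631, p₀ = 0.281.
PN = (p₁ − p₀)/p₁ = (0.631 − 0.281) / 0.631 ≈ 0.55468.
Attributable cases ≈ PN × (exposed cases) = 0.55468 × 1601 ≈ 888.03.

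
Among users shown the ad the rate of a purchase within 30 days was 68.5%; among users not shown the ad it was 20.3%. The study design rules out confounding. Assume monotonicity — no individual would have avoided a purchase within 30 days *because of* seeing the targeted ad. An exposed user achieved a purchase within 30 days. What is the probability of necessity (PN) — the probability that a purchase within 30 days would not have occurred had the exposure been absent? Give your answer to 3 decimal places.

PN ≈ 0.704

p₁ = 0.685, p₀ = 0.203.
Under exogeneity and monotonicity, PN = (p₁ − p₀) / p₁.
PN = (0.685 − 0.203) / 0.685 = 0.482 / 0.685 ≈ 0.7036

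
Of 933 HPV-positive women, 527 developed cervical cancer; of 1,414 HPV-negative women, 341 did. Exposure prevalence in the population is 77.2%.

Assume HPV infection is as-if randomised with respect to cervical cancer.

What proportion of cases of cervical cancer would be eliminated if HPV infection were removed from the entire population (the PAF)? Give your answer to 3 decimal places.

PAF ≈ 0.509

p₁ = P(outcome | exposed) = 527/933 = 0.56484
p₀ = P(outcome | unexposed) = 341/1414 = 0.24116
Overall risk P(Y=1) = π·p₁ + (1−π)·p₀ = 0.772×0.56484 + 0.228×0.24116 = 0.49104.
Under exogeneity, PAF = [P(Y=1) − p₀] / P(Y=1).
PAF = (0.49104 − 0.24116) / 0.49104 ≈ 0.5089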